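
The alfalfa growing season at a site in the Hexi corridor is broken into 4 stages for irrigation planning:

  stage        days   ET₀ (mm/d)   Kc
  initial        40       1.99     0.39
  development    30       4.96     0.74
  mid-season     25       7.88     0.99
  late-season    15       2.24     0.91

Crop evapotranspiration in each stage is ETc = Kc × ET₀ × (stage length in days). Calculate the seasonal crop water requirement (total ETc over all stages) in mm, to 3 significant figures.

initial: 0.39 × 1.99 × 40 = 31.04 mm
development: 0.74 × 4.96 × 30 = 110.11 mm
mid-season: 0.99 × 7.88 × 25 = 195.03 mm
late-season: 0.91 × 2.24 × 15 = 30.58 mm
Seasonal total = 366.76 mm

367 mm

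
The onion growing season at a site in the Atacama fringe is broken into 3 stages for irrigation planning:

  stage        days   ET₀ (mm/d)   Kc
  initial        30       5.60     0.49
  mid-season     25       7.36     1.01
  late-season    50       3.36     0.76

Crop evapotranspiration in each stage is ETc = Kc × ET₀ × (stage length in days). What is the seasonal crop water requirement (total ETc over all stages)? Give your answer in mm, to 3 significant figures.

initial: 0.49 × 5.60 × 30 = 82.32 mm
mid-season: 1.01 × 7.36 × 25 = 185.84 mm
late-season: 0.76 × 3.36 × 50 = 127.68 mm
Seasonal total = 395.84 mm

396 mm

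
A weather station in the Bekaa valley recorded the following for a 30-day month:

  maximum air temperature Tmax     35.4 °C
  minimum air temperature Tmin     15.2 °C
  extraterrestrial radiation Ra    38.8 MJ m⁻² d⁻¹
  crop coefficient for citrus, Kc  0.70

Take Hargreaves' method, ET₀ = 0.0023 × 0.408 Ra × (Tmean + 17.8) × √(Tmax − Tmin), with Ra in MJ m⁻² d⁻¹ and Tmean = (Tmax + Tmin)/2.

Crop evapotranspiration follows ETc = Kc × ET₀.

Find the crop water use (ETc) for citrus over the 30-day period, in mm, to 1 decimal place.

148.1 mm

Tmean = (35.4 + 15.2)/2 = 25.30 °C
0.408 Ra = 0.408 × 38.8 = 15.8304 mm/d equivalent
ET₀ = 0.0023 × 15.8304 × (25.30 + 17.8) × √20.2 = 0.0023 × 15.8304 × 43.10 × 4.4944 = 7.0529 mm/d
ETc = Kc × ET₀ = 0.70 × 7.0529 = 4.9370 mm/d
Over 30 days: 4.9370 × 30 = 148.110 mm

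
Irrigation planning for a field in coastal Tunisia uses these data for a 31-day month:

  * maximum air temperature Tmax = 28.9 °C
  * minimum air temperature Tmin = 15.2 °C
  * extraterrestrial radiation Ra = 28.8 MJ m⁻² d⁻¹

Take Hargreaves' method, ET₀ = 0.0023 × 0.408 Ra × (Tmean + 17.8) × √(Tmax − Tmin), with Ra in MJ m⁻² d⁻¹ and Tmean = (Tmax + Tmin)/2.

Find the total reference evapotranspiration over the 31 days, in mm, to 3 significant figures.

124 mm

Tmean = (28.9 + 15.2)/2 = 22.05 °C
0.408 Ra = 0.408 × 28.8 = 11.7504 mm/d equivalent
ET₀ = 0.0023 × 11.7504 × (22.05 + 17.8) × √13.7 = 0.0023 × 11.7504 × 39.85 × 3.7014 = 3.9863 mm/d
Over 31 days: 3.9863 × 31 = 123.575 mm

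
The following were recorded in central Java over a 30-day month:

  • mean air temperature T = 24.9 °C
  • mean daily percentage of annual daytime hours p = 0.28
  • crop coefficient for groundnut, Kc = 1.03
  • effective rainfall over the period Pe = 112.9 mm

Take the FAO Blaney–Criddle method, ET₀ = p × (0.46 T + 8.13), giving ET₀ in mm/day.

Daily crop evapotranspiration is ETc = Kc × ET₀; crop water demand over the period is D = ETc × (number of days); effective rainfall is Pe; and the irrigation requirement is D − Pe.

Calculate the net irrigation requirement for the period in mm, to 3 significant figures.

ET₀ = 0.28 × (0.46 × 24.9 + 8.13) = 0.28 × 19.584 = 5.4835 mm/d
ETc = Kc × ET₀ = 1.03 × 5.4835 = 5.6480 mm/d
Crop demand D = ETc × 30 d = 5.6480 × 30 = 169.440 mm
D − Pe = 169.440 − 112.9 = 56.540 mm

56.5 mm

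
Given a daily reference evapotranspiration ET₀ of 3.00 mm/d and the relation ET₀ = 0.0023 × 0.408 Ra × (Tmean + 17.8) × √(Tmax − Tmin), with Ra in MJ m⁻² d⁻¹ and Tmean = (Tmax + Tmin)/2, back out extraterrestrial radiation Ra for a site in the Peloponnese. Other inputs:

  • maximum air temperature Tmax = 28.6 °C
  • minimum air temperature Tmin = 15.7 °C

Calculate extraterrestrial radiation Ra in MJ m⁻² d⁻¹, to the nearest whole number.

Tmean = (28.6+15.7)/2 = 22.15 °C; ΔT = 12.9
Ra = ET₀ / [0.0023 × 0.408 × (Tmean+17.8) × √ΔT]
   = 3.00 / (0.0023 × 0.408 × 39.95 × 3.5917) = 22.280 MJ m⁻² d⁻¹

22 MJ m⁻² d⁻¹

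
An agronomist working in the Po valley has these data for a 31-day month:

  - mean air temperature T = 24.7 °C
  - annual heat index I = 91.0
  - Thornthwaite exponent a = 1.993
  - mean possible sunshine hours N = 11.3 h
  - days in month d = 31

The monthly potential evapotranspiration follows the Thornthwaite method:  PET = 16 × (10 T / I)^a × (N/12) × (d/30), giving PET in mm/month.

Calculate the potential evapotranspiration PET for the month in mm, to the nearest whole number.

10T/I = 10 × 24.7 / 91.0 = 2.7143
(10T/I)^a = 2.7143^1.993 = 7.3161
Uncorrected PET = 16 × 7.3161 = 117.058 mm
Correction = (N/12)(d/30) = (11.3/12)(31/30) = 0.9731
PET = 117.058 × 0.9731 = 113.909 mm/month

114 mm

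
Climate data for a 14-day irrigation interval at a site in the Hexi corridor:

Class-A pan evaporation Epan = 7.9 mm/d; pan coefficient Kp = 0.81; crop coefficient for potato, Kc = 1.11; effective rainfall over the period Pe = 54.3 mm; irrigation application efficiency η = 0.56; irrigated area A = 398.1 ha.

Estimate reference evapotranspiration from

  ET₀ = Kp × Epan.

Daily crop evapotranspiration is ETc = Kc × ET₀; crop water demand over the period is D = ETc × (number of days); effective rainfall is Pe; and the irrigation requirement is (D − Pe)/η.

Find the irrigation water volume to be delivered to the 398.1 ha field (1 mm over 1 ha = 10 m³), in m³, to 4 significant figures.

ET₀ = 0.81 × 7.9 = 6.3990 mm/d
ETc = Kc × ET₀ = 1.11 × 6.3990 = 7.1029 mm/d
Crop demand D = ETc × 14 d = 7.1029 × 14 = 99.441 mm
D − Pe = 99.441 − 54.3 = 45.141 mm
Gross irrigation = 45.141 / 0.56 = 80.609 mm
Volume = 80.609 mm × 398.1 ha × 10 = 320904.4 m³

320900 m³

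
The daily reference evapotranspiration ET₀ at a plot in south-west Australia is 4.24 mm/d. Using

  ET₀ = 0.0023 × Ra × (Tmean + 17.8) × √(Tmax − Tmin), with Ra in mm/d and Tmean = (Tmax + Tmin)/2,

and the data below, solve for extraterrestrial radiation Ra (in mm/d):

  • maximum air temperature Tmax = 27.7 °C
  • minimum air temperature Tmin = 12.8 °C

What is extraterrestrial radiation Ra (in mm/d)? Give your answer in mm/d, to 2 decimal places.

Tmean = 20.25 °C; √ΔT = 3.8601
Ra = ET₀ / [0.0023 × (Tmean+17.8) × √ΔT] = 4.24 / (0.0023 × 38.05 × 3.8601) = 12.551 mm/d

12.55 mm/d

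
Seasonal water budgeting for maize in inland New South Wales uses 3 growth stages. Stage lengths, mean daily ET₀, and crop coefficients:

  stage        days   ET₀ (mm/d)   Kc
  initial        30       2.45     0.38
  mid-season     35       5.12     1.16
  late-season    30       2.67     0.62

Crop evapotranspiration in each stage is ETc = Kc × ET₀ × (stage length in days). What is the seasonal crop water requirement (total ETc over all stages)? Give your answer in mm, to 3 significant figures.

initial: 0.38 × 2.45 × 30 = 27.93 mm
mid-season: 1.16 × 5.12 × 35 = 207.87 mm
late-season: 0.62 × 2.67 × 30 = 49.66 mm
Seasonal total = 285.46 mm

285 mm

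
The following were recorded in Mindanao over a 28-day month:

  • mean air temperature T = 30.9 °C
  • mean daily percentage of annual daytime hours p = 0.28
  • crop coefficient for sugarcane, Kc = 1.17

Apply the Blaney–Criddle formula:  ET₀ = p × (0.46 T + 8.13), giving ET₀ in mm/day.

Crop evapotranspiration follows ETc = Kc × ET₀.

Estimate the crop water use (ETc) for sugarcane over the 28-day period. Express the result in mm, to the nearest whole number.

ET₀ = 0.28 × (0.46 × 30.9 + 8.13) = 0.28 × 22.344 = 6.2563 mm/d
ETc = Kc × ET₀ = 1.17 × 6.2563 = 7.3199 mm/d
Over 28 days: 7.3199 × 28 = 204.957 mm

205 mm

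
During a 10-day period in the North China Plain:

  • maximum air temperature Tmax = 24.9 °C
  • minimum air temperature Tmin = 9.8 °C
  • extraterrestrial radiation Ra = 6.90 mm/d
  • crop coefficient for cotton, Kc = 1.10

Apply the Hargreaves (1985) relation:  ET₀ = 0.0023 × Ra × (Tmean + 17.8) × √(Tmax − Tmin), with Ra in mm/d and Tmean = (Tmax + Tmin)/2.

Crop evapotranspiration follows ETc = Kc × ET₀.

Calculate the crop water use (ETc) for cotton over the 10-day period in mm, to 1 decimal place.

23.8 mm

Tmean = (24.9 + 9.8)/2 = 17.35 °C
ET₀ = 0.0023 × 6.90 × (17.35 + 17.8) × √15.1 = 0.0023 × 6.90 × 35.15 × 3.8859 = 2.1677 mm/d
ETc = Kc × ET₀ = 1.10 × 2.1677 = 2.3845 mm/d
Over 10 days: 2.3845 × 10 = 23.845 mm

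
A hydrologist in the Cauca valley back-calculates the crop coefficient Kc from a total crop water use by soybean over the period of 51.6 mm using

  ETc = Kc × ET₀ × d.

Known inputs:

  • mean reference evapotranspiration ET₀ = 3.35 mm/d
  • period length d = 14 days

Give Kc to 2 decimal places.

1.10

ETc = Kc × ET₀ × d  ⇒  Kc = ETc / (ET₀ × d)
Kc = 51.6 / (3.35 × 14) = 51.6 / 46.90 = 1.1002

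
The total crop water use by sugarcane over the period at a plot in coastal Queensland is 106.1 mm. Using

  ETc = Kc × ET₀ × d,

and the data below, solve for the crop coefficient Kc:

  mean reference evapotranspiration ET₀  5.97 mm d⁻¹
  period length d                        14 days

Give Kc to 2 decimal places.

ETc = Kc × ET₀ × d  ⇒  Kc = ETc / (ET₀ × d)
Kc = 106.1 / (5.97 × 14) = 106.1 / 83.58 = 1.2694

1.27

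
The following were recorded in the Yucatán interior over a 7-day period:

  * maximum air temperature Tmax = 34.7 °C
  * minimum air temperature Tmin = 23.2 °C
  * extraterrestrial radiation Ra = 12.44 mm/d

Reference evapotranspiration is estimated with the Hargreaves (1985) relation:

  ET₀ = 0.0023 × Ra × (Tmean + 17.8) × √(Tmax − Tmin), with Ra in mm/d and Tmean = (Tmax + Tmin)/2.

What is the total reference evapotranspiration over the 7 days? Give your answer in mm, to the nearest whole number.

32 mm

Tmean = (34.7 + 23.2)/2 = 28.95 °C
ET₀ = 0.0023 × 12.44 × (28.95 + 17.8) × √11.5 = 0.0023 × 12.44 × 46.75 × 3.3912 = 4.5361 mm/d
Over 7 days: 4.5361 × 7 = 31.753 mm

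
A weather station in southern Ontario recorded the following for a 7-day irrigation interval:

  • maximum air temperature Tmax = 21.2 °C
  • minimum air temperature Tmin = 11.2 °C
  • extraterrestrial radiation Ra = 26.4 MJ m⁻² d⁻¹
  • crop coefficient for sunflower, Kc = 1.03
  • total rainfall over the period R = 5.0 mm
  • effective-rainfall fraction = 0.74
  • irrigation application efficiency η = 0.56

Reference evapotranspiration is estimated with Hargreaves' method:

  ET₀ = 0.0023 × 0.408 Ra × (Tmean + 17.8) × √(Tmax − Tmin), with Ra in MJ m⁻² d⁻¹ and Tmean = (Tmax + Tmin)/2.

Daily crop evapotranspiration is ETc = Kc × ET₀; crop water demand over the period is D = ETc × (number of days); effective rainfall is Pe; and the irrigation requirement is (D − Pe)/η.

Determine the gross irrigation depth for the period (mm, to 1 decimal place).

27.7 mm

Tmean = (21.2 + 11.2)/2 = 16.20 °C
0.408 Ra = 0.408 × 26.4 = 10.7712 mm/d equivalent
ET₀ = 0.0023 × 10.7712 × (16.20 + 17.8) × √10.0 = 0.0023 × 10.7712 × 34.00 × 3.1623 = 2.6636 mm/d
ETc = Kc × ET₀ = 1.03 × 2.6636 = 2.7435 mm/d
Crop demand D = ETc × 7 d = 2.7435 × 7 = 19.205 mm
Pe = 0.74 × 5.0 = 3.700 mm
D − Pe = 19.205 − 3.700 = 15.505 mm
Gross irrigation = 15.505 / 0.56 = 27.688 mm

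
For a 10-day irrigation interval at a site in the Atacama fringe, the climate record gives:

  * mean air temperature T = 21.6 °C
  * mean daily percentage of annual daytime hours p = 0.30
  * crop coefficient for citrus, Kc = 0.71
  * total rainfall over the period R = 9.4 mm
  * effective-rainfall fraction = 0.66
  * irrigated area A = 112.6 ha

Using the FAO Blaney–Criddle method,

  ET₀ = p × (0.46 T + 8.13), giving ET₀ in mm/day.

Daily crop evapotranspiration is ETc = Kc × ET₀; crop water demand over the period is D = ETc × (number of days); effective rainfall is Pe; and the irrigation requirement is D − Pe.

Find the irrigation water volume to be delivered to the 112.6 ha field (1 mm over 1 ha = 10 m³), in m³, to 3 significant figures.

36300 m³

ET₀ = 0.30 × (0.46 × 21.6 + 8.13) = 0.30 × 18.066 = 5.4198 mm/d
ETc = Kc × ET₀ = 0.71 × 5.4198 = 3.8481 mm/d
Crop demand D = ETc × 10 d = 3.8481 × 10 = 38.481 mm
Pe = 0.66 × 9.4 = 6.204 mm
D − Pe = 38.481 − 6.204 = 32.277 mm
Volume = 32.277 mm × 112.6 ha × 10 = 36343.9 m³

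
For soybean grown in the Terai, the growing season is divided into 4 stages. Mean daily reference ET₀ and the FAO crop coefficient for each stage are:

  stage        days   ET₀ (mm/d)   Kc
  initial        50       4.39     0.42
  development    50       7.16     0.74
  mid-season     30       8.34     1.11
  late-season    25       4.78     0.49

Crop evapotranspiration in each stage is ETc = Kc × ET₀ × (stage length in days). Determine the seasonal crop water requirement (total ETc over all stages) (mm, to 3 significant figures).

initial: 0.42 × 4.39 × 50 = 92.19 mm
development: 0.74 × 7.16 × 50 = 264.92 mm
mid-season: 1.11 × 8.34 × 30 = 277.72 mm
late-season: 0.49 × 4.78 × 25 = 58.56 mm
Seasonal total = 693.39 mm

693 mm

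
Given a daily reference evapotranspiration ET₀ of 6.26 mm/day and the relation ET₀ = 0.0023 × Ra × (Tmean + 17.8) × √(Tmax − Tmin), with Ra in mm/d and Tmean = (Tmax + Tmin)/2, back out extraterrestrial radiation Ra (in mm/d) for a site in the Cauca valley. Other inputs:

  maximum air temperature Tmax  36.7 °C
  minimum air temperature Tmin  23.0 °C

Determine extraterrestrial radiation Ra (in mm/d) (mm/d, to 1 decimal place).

15.4 mm/d

Tmean = 29.85 °C; √ΔT = 3.7014
Ra = ET₀ / [0.0023 × (Tmean+17.8) × √ΔT] = 6.26 / (0.0023 × 47.65 × 3.7014) = 15.432 mm/d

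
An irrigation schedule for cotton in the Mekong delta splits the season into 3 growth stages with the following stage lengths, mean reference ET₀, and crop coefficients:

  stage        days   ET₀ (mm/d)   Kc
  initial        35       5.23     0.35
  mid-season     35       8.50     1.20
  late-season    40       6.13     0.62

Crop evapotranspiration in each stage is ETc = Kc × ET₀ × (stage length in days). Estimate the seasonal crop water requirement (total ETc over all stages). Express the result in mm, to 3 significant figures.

573 mm

initial: 0.35 × 5.23 × 35 = 64.07 mm
mid-season: 1.20 × 8.50 × 35 = 357.00 mm
late-season: 0.62 × 6.13 × 40 = 152.02 mm
Seasonal total = 573.09 mm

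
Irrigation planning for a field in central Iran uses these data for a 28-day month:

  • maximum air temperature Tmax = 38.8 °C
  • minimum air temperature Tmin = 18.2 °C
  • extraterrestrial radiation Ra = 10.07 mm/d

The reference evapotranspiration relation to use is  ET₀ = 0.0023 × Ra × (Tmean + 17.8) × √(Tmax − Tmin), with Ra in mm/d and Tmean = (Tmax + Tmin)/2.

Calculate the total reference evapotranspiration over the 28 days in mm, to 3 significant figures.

Tmean = (38.8 + 18.2)/2 = 28.50 °C
ET₀ = 0.0023 × 10.07 × (28.50 + 17.8) × √20.6 = 0.0023 × 10.07 × 46.30 × 4.5387 = 4.8671 mm/d
Over 28 days: 4.8671 × 28 = 136.279 mm

136 mm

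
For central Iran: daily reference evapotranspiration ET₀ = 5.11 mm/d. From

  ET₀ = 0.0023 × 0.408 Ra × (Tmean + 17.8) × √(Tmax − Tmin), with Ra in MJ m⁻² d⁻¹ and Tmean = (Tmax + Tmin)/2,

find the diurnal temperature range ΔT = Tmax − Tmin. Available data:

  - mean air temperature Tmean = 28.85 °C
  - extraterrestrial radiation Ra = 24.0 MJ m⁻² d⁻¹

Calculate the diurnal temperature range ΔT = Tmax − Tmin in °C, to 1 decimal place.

23.7 °C

√ΔT = ET₀ / [0.0023 × 0.408 × Ra × (Tmean+17.8)] = 5.11 / (0.0023 × 9.7920 × 46.65) = 4.8637
ΔT = 4.8637² = 23.656 °C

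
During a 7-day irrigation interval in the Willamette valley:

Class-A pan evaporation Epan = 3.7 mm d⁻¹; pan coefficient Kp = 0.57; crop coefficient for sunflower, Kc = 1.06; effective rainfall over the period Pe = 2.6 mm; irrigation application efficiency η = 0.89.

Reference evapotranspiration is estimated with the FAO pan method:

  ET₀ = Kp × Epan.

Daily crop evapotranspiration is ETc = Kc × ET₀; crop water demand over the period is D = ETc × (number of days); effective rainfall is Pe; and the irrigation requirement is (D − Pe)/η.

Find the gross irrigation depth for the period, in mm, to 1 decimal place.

14.7 mm

ET₀ = 0.57 × 3.7 = 2.1090 mm/d
ETc = Kc × ET₀ = 1.06 × 2.1090 = 2.2355 mm/d
Crop demand D = ETc × 7 d = 2.2355 × 7 = 15.649 mm
D − Pe = 15.649 − 2.6 = 13.049 mm
Gross irrigation = 13.049 / 0.89 = 14.662 mm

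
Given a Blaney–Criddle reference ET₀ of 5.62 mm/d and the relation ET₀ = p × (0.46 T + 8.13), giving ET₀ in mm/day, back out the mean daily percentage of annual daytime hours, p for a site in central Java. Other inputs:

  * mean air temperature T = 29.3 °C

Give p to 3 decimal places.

p = ET₀ / (0.46 T + 8.13) = 5.62 / (0.46 × 29.3 + 8.13) = 5.62 / 21.608 = 0.2601

0.260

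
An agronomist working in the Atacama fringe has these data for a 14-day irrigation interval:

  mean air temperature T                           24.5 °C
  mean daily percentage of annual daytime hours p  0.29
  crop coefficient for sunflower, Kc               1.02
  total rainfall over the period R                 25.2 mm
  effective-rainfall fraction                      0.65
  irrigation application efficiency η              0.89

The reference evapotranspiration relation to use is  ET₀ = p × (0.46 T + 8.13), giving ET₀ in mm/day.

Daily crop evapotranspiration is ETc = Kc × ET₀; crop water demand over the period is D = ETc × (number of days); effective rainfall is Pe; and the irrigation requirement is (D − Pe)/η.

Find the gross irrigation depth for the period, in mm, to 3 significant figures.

71.9 mm

ET₀ = 0.29 × (0.46 × 24.5 + 8.13) = 0.29 × 19.400 = 5.6260 mm/d
ETc = Kc × ET₀ = 1.02 × 5.6260 = 5.7385 mm/d
Crop demand D = ETc × 14 d = 5.7385 × 14 = 80.339 mm
Pe = 0.65 × 25.2 = 16.380 mm
D − Pe = 80.339 − 16.380 = 63.959 mm
Gross irrigation = 63.959 / 0.89 = 71.864 mm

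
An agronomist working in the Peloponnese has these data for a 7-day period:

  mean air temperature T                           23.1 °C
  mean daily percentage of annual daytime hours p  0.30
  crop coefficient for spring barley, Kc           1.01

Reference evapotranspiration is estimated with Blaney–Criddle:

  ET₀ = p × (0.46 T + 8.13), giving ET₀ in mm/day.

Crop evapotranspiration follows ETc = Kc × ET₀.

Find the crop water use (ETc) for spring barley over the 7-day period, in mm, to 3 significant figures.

39.8 mm

ET₀ = 0.30 × (0.46 × 23.1 + 8.13) = 0.30 × 18.756 = 5.6268 mm/d
ETc = Kc × ET₀ = 1.01 × 5.6268 = 5.6831 mm/d
Over 7 days: 5.6831 × 7 = 39.782 mm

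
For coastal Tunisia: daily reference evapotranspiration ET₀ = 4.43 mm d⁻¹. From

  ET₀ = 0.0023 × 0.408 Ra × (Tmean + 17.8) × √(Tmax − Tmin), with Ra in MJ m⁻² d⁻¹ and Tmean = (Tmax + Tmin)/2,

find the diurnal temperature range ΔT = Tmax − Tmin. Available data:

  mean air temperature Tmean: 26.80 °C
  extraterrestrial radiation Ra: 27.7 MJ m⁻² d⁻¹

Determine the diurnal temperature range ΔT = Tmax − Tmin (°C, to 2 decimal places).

√ΔT = ET₀ / [0.0023 × 0.408 × Ra × (Tmean+17.8)] = 4.43 / (0.0023 × 11.3016 × 44.60) = 3.8212
ΔT = 3.8212² = 14.602 °C

14.60 °C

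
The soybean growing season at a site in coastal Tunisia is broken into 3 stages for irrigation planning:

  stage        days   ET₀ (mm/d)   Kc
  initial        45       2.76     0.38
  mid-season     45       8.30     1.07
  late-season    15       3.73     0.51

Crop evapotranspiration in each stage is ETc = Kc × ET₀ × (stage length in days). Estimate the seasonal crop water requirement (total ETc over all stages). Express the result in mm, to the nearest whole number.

initial: 0.38 × 2.76 × 45 = 47.20 mm
mid-season: 1.07 × 8.30 × 45 = 399.65 mm
late-season: 0.51 × 3.73 × 15 = 28.53 mm
Seasonal total = 475.38 mm

475 mm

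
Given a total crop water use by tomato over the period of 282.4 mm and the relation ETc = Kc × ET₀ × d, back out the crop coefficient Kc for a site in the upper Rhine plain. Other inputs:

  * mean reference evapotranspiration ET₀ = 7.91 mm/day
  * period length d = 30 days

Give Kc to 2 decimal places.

ETc = Kc × ET₀ × d  ⇒  Kc = ETc / (ET₀ × d)
Kc = 282.4 / (7.91 × 30) = 282.4 / 237.30 = 1.1901

1.19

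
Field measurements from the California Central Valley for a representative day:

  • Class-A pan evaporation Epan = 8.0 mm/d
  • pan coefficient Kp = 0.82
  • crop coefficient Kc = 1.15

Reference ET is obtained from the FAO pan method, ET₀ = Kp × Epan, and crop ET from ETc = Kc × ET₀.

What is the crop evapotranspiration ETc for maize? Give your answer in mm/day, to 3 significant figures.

ET₀ = 0.82 × 8.0 = 6.5600 mm/d
ETc = Kc × ET₀ = 1.15 × 6.5600 = 7.5440 mm/d

7.54 mm/day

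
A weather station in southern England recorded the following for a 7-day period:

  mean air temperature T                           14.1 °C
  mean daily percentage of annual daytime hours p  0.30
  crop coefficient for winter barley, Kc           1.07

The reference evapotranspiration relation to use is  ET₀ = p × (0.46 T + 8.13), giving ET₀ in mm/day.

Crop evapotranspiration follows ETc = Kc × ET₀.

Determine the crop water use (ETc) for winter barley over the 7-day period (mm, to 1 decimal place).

32.8 mm

ET₀ = 0.30 × (0.46 × 14.1 + 8.13) = 0.30 × 14.616 = 4.3848 mm/d
ETc = Kc × ET₀ = 1.07 × 4.3848 = 4.6917 mm/d
Over 7 days: 4.6917 × 7 = 32.842 mm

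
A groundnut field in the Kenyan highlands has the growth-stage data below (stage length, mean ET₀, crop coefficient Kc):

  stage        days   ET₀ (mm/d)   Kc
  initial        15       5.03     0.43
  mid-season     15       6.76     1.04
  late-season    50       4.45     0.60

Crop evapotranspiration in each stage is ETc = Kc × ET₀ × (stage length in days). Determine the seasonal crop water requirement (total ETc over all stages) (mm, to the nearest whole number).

271 mm

initial: 0.43 × 5.03 × 15 = 32.44 mm
mid-season: 1.04 × 6.76 × 15 = 105.46 mm
late-season: 0.60 × 4.45 × 50 = 133.50 mm
Seasonal total = 271.40 mm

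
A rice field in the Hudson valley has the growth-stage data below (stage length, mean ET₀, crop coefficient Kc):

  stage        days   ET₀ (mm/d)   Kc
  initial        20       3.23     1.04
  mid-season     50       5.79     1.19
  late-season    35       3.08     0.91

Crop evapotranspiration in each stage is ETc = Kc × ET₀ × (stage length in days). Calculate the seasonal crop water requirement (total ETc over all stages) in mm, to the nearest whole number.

510 mm

initial: 1.04 × 3.23 × 20 = 67.18 mm
mid-season: 1.19 × 5.79 × 50 = 344.51 mm
late-season: 0.91 × 3.08 × 35 = 98.10 mm
Seasonal total = 509.79 mm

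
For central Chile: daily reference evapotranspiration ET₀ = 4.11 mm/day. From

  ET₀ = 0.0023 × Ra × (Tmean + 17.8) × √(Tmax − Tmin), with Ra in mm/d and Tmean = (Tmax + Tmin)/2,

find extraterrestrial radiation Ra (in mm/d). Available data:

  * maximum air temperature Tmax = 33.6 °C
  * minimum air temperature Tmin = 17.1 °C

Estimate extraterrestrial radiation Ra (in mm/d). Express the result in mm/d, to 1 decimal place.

Tmean = 25.35 °C; √ΔT = 4.0620
Ra = ET₀ / [0.0023 × (Tmean+17.8) × √ΔT] = 4.11 / (0.0023 × 43.15 × 4.0620) = 10.195 mm/d

10.2 mm/d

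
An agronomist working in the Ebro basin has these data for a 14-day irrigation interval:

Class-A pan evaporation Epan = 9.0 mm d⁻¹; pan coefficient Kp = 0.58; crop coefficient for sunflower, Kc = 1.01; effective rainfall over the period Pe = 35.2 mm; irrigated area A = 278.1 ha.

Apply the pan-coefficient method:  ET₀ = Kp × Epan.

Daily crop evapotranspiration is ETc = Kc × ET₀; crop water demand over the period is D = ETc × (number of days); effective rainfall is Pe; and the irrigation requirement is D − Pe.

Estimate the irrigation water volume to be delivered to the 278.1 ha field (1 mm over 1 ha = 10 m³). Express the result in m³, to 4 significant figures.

107400 m³

ET₀ = 0.58 × 9.0 = 5.2200 mm/d
ETc = Kc × ET₀ = 1.01 × 5.2200 = 5.2722 mm/d
Crop demand D = ETc × 14 d = 5.2722 × 14 = 73.811 mm
D − Pe = 73.811 − 35.2 = 38.611 mm
Volume = 38.611 mm × 278.1 ha × 10 = 107377.2 m³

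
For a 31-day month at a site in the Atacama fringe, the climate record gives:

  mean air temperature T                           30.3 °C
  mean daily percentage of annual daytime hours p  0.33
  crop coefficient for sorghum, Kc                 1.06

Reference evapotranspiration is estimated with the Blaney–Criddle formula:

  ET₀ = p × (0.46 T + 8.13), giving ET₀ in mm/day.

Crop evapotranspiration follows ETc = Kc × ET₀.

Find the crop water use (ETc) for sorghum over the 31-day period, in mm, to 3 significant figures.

ET₀ = 0.33 × (0.46 × 30.3 + 8.13) = 0.33 × 22.068 = 7.2824 mm/d
ETc = Kc × ET₀ = 1.06 × 7.2824 = 7.7193 mm/d
Over 31 days: 7.7193 × 31 = 239.298 mm

239 mm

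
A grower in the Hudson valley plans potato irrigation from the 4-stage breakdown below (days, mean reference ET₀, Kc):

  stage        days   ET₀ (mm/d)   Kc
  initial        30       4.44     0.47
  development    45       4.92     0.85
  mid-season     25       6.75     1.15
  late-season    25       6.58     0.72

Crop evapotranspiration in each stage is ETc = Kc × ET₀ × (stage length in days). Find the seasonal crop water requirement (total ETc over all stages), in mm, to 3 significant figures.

563 mm

initial: 0.47 × 4.44 × 30 = 62.60 mm
development: 0.85 × 4.92 × 45 = 188.19 mm
mid-season: 1.15 × 6.75 × 25 = 194.06 mm
late-season: 0.72 × 6.58 × 25 = 118.44 mm
Seasonal total = 563.29 mm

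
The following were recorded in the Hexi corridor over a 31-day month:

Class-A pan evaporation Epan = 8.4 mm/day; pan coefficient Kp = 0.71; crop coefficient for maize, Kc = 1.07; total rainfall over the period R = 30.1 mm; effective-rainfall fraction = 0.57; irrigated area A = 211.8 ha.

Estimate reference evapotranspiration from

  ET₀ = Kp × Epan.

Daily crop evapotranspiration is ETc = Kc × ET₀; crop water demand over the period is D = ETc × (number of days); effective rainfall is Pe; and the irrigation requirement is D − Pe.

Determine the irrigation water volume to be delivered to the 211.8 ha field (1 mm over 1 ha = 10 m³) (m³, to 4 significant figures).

382700 m³

ET₀ = 0.71 × 8.4 = 5.9640 mm/d
ETc = Kc × ET₀ = 1.07 × 5.9640 = 6.3815 mm/d
Crop demand D = ETc × 31 d = 6.3815 × 31 = 197.827 mm
Pe = 0.57 × 30.1 = 17.157 mm
D − Pe = 197.827 − 17.157 = 180.670 mm
Volume = 180.670 mm × 211.8 ha × 10 = 382659.1 m³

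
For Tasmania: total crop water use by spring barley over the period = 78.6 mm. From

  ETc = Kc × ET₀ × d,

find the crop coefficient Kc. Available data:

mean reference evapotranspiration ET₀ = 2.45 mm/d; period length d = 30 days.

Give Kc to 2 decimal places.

1.07

ETc = Kc × ET₀ × d  ⇒  Kc = ETc / (ET₀ × d)
Kc = 78.6 / (2.45 × 30) = 78.6 / 73.50 = 1.0694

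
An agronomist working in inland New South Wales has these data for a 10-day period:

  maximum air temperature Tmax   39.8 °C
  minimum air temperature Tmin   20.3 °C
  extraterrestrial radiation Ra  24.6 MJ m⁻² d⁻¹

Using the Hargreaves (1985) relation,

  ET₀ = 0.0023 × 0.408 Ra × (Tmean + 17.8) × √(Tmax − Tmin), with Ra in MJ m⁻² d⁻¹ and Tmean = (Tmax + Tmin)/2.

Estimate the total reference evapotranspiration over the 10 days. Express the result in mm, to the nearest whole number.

49 mm

Tmean = (39.8 + 20.3)/2 = 30.05 °C
0.408 Ra = 0.408 × 24.6 = 10.0368 mm/d equivalent
ET₀ = 0.0023 × 10.0368 × (30.05 + 17.8) × √19.5 = 0.0023 × 10.0368 × 47.85 × 4.4159 = 4.8778 mm/d
Over 10 days: 4.8778 × 10 = 48.778 mm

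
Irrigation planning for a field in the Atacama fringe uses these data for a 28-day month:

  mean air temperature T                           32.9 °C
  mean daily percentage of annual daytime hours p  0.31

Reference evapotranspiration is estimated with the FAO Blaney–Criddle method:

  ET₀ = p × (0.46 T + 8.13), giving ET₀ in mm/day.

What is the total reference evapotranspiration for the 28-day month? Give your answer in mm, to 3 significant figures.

ET₀ = 0.31 × (0.46 × 32.9 + 8.13) = 0.31 × 23.264 = 7.2118 mm/d
Monthly total = 7.2118 × 28 = 201.930 mm

202 mm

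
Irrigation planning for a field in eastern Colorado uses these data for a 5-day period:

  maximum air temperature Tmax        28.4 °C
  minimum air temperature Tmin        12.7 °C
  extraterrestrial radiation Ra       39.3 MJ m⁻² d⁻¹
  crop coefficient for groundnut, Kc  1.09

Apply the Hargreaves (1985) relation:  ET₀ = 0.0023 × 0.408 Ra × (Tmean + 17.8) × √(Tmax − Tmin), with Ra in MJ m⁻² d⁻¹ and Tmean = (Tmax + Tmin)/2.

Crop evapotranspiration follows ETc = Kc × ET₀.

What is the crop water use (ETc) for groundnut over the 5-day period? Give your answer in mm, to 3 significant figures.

30.5 mm

Tmean = (28.4 + 12.7)/2 = 20.55 °C
0.408 Ra = 0.408 × 39.3 = 16.0344 mm/d equivalent
ET₀ = 0.0023 × 16.0344 × (20.55 + 17.8) × √15.7 = 0.0023 × 16.0344 × 38.35 × 3.9623 = 5.6039 mm/d
ETc = Kc × ET₀ = 1.09 × 5.6039 = 6.1083 mm/d
Over 5 days: 6.1083 × 5 = 30.542 mm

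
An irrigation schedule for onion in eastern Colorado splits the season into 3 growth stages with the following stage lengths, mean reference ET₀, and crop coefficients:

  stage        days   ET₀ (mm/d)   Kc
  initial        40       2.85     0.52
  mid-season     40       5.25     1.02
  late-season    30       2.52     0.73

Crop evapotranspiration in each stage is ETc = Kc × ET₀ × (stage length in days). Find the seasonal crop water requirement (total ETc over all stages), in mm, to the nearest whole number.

initial: 0.52 × 2.85 × 40 = 59.28 mm
mid-season: 1.02 × 5.25 × 40 = 214.20 mm
late-season: 0.73 × 2.52 × 30 = 55.19 mm
Seasonal total = 328.67 mm

329 mm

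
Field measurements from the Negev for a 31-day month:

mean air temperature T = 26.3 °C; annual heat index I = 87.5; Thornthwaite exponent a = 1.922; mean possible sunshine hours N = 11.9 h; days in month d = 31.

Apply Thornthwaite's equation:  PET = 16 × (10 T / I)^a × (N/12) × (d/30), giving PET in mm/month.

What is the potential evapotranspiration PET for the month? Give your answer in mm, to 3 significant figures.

10T/I = 10 × 26.3 / 87.5 = 3.0057
(10T/I)^a = 3.0057^1.922 = 8.2911
Uncorrected PET = 16 × 8.2911 = 132.658 mm
Correction = (N/12)(d/30) = (11.9/12)(31/30) = 1.0247
PET = 132.658 × 1.0247 = 135.935 mm/month

136 mm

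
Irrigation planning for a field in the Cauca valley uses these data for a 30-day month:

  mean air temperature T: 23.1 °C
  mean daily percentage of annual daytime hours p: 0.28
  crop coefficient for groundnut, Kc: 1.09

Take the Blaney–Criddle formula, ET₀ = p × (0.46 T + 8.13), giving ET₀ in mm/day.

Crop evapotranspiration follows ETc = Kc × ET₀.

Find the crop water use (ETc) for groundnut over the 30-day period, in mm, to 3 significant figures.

ET₀ = 0.28 × (0.46 × 23.1 + 8.13) = 0.28 × 18.756 = 5.2517 mm/d
ETc = Kc × ET₀ = 1.09 × 5.2517 = 5.7244 mm/d
Over 30 days: 5.7244 × 30 = 171.732 mm

172 mm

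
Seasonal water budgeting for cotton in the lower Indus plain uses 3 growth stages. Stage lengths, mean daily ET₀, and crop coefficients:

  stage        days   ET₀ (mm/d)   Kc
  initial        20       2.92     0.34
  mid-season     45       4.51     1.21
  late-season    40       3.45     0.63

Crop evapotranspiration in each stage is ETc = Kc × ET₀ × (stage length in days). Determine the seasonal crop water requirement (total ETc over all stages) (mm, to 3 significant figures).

352 mm

initial: 0.34 × 2.92 × 20 = 19.86 mm
mid-season: 1.21 × 4.51 × 45 = 245.57 mm
late-season: 0.63 × 3.45 × 40 = 86.94 mm
Seasonal total = 352.37 mm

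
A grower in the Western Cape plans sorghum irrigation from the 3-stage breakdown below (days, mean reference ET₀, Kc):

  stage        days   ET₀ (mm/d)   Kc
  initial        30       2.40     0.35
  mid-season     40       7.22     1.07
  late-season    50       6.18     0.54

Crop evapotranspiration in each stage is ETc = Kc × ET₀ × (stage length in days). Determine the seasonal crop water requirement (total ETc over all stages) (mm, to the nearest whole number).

initial: 0.35 × 2.40 × 30 = 25.20 mm
mid-season: 1.07 × 7.22 × 40 = 309.02 mm
late-season: 0.54 × 6.18 × 50 = 166.86 mm
Seasonal total = 501.08 mm

501 mm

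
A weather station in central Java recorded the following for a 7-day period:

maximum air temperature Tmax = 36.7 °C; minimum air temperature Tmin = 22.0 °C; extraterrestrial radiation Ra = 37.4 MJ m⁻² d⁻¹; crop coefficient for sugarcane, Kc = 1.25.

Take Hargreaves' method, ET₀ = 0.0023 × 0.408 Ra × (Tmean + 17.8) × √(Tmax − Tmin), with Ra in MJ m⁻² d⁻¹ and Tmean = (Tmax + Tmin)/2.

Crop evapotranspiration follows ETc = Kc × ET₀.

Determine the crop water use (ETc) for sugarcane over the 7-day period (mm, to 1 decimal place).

Tmean = (36.7 + 22.0)/2 = 29.35 °C
0.408 Ra = 0.408 × 37.4 = 15.2592 mm/d equivalent
ET₀ = 0.0023 × 15.2592 × (29.35 + 17.8) × √14.7 = 0.0023 × 15.2592 × 47.15 × 3.8341 = 6.3446 mm/d
ETc = Kc × ET₀ = 1.25 × 6.3446 = 7.9308 mm/d
Over 7 days: 7.9308 × 7 = 55.516 mm

55.5 mm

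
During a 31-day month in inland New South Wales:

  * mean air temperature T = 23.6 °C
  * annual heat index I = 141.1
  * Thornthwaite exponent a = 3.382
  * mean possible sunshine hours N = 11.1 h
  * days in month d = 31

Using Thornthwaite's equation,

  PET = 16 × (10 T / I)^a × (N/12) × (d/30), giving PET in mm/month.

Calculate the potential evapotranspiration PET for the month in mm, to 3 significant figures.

10T/I = 10 × 23.6 / 141.1 = 1.6726
(10T/I)^a = 1.6726^3.382 = 5.6952
Uncorrected PET = 16 × 5.6952 = 91.123 mm
Correction = (N/12)(d/30) = (11.1/12)(31/30) = 0.9558
PET = 91.123 × 0.9558 = 87.095 mm/month

87.1 mm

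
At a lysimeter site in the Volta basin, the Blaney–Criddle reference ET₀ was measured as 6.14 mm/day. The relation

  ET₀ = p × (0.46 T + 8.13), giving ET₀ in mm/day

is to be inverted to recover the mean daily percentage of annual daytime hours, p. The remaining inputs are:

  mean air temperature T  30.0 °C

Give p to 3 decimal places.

p = ET₀ / (0.46 T + 8.13) = 6.14 / (0.46 × 30.0 + 8.13) = 6.14 / 21.930 = 0.2800

0.280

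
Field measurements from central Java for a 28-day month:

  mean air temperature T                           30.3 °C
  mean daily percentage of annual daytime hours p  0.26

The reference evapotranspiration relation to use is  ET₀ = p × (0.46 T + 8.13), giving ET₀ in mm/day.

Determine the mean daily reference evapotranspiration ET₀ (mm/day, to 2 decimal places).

ET₀ = 0.26 × (0.46 × 30.3 + 8.13) = 0.26 × 22.068 = 5.7377 mm/d

5.74 mm/day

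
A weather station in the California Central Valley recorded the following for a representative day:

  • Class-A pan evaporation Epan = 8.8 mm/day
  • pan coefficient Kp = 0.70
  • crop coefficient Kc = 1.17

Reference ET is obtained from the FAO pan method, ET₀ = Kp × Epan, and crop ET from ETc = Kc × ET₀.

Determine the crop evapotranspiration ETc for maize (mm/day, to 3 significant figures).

7.21 mm/day

ET₀ = 0.70 × 8.8 = 6.1600 mm/d
ETc = Kc × ET₀ = 1.17 × 6.1600 = 7.2072 mm/d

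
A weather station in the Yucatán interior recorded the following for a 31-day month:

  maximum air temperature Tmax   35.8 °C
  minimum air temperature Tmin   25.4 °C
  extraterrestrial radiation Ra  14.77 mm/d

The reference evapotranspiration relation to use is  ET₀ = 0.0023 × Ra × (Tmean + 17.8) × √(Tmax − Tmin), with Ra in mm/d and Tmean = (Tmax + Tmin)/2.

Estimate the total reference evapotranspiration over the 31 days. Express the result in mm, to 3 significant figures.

Tmean = (35.8 + 25.4)/2 = 30.60 °C
ET₀ = 0.0023 × 14.77 × (30.60 + 17.8) × √10.4 = 0.0023 × 14.77 × 48.40 × 3.2249 = 5.3024 mm/d
Over 31 days: 5.3024 × 31 = 164.374 mm

164 mm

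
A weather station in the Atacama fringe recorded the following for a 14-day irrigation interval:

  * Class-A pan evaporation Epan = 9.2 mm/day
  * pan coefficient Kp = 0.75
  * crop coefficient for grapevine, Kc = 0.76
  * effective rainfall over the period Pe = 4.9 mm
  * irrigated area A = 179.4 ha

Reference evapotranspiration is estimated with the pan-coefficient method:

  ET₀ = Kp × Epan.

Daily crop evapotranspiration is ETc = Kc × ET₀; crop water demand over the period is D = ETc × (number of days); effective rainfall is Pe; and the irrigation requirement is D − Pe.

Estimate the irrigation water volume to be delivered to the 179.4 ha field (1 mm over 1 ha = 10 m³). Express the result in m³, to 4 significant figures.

ET₀ = 0.75 × 9.2 = 6.9000 mm/d
ETc = Kc × ET₀ = 0.76 × 6.9000 = 5.2440 mm/d
Crop demand D = ETc × 14 d = 5.2440 × 14 = 73.416 mm
D − Pe = 73.416 − 4.9 = 68.516 mm
Volume = 68.516 mm × 179.4 ha × 10 = 122917.7 m³

122900 m³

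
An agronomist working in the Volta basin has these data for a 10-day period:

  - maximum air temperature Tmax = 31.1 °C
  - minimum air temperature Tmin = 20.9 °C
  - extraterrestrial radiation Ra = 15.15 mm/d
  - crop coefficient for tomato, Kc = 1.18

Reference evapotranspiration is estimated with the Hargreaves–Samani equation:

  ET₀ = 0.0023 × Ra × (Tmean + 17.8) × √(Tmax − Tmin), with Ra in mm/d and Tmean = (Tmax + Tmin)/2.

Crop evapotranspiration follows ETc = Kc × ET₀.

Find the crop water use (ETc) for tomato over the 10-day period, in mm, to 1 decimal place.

57.5 mm

Tmean = (31.1 + 20.9)/2 = 26.00 °C
ET₀ = 0.0023 × 15.15 × (26.00 + 17.8) × √10.2 = 0.0023 × 15.15 × 43.80 × 3.1937 = 4.8743 mm/d
ETc = Kc × ET₀ = 1.18 × 4.8743 = 5.7517 mm/d
Over 10 days: 5.7517 × 10 = 57.517 mm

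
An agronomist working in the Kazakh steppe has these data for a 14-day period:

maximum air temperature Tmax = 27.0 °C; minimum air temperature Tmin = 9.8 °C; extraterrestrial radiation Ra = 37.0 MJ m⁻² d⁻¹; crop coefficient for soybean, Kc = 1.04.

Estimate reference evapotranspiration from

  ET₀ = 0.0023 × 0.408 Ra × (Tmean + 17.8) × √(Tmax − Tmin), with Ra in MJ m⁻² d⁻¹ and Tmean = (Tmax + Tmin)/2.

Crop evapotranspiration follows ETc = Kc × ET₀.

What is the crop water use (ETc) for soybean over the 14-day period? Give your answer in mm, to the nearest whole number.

Tmean = (27.0 + 9.8)/2 = 18.40 °C
0.408 Ra = 0.408 × 37.0 = 15.0960 mm/d equivalent
ET₀ = 0.0023 × 15.0960 × (18.40 + 17.8) × √17.2 = 0.0023 × 15.0960 × 36.20 × 4.1473 = 5.2127 mm/d
ETc = Kc × ET₀ = 1.04 × 5.2127 = 5.4212 mm/d
Over 14 days: 5.4212 × 14 = 75.897 mm

76 mm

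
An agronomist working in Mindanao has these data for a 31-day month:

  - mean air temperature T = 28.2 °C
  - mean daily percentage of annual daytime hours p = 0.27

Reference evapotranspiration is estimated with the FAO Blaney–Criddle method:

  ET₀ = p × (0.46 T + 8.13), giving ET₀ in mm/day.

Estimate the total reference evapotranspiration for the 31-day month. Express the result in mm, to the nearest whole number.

ET₀ = 0.27 × (0.46 × 28.2 + 8.13) = 0.27 × 21.102 = 5.6975 mm/d
Monthly total = 5.6975 × 31 = 176.623 mm

177 mm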